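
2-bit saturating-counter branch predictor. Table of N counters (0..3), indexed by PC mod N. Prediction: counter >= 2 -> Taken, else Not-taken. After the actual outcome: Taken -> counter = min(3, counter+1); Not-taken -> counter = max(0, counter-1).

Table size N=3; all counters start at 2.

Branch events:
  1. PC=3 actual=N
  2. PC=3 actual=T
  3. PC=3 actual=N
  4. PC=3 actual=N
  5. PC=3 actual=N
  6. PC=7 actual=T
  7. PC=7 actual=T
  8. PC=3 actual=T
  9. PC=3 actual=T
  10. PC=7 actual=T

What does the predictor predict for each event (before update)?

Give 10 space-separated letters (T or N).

Ev 1: PC=3 idx=0 pred=T actual=N -> ctr[0]=1
Ev 2: PC=3 idx=0 pred=N actual=T -> ctr[0]=2
Ev 3: PC=3 idx=0 pred=T actual=N -> ctr[0]=1
Ev 4: PC=3 idx=0 pred=N actual=N -> ctr[0]=0
Ev 5: PC=3 idx=0 pred=N actual=N -> ctr[0]=0
Ev 6: PC=7 idx=1 pred=T actual=T -> ctr[1]=3
Ev 7: PC=7 idx=1 pred=T actual=T -> ctr[1]=3
Ev 8: PC=3 idx=0 pred=N actual=T -> ctr[0]=1
Ev 9: PC=3 idx=0 pred=N actual=T -> ctr[0]=2
Ev 10: PC=7 idx=1 pred=T actual=T -> ctr[1]=3

Answer: T N T N N T T N N T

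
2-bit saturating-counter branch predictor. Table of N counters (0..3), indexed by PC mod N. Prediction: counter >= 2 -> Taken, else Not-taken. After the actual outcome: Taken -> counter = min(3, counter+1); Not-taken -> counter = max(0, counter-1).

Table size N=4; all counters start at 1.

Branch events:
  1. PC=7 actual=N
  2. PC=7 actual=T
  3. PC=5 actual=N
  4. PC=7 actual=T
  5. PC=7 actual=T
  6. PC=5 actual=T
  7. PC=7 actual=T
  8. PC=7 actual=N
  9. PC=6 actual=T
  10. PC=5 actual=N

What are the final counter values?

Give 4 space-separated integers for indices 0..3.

Answer: 1 0 2 2

Derivation:
Ev 1: PC=7 idx=3 pred=N actual=N -> ctr[3]=0
Ev 2: PC=7 idx=3 pred=N actual=T -> ctr[3]=1
Ev 3: PC=5 idx=1 pred=N actual=N -> ctr[1]=0
Ev 4: PC=7 idx=3 pred=N actual=T -> ctr[3]=2
Ev 5: PC=7 idx=3 pred=T actual=T -> ctr[3]=3
Ev 6: PC=5 idx=1 pred=N actual=T -> ctr[1]=1
Ev 7: PC=7 idx=3 pred=T actual=T -> ctr[3]=3
Ev 8: PC=7 idx=3 pred=T actual=N -> ctr[3]=2
Ev 9: PC=6 idx=2 pred=N actual=T -> ctr[2]=2
Ev 10: PC=5 idx=1 pred=N actual=N -> ctr[1]=0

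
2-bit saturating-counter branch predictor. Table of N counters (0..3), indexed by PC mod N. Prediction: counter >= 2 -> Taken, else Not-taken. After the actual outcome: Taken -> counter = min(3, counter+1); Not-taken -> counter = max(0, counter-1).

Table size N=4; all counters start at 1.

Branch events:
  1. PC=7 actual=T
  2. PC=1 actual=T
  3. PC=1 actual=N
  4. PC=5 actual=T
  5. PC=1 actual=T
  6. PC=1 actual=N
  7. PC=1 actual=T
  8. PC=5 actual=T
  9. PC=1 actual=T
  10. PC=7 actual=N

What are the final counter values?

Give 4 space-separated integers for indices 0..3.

Ev 1: PC=7 idx=3 pred=N actual=T -> ctr[3]=2
Ev 2: PC=1 idx=1 pred=N actual=T -> ctr[1]=2
Ev 3: PC=1 idx=1 pred=T actual=N -> ctr[1]=1
Ev 4: PC=5 idx=1 pred=N actual=T -> ctr[1]=2
Ev 5: PC=1 idx=1 pred=T actual=T -> ctr[1]=3
Ev 6: PC=1 idx=1 pred=T actual=N -> ctr[1]=2
Ev 7: PC=1 idx=1 pred=T actual=T -> ctr[1]=3
Ev 8: PC=5 idx=1 pred=T actual=T -> ctr[1]=3
Ev 9: PC=1 idx=1 pred=T actual=T -> ctr[1]=3
Ev 10: PC=7 idx=3 pred=T actual=N -> ctr[3]=1

Answer: 1 3 1 1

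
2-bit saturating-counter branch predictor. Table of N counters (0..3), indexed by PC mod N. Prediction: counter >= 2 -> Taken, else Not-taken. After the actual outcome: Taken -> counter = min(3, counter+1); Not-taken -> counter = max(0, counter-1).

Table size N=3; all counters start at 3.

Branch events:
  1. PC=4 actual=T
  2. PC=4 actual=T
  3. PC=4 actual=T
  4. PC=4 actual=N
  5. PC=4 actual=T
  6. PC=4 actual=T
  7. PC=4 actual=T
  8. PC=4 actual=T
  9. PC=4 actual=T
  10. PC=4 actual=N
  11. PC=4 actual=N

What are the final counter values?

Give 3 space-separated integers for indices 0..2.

Answer: 3 1 3

Derivation:
Ev 1: PC=4 idx=1 pred=T actual=T -> ctr[1]=3
Ev 2: PC=4 idx=1 pred=T actual=T -> ctr[1]=3
Ev 3: PC=4 idx=1 pred=T actual=T -> ctr[1]=3
Ev 4: PC=4 idx=1 pred=T actual=N -> ctr[1]=2
Ev 5: PC=4 idx=1 pred=T actual=T -> ctr[1]=3
Ev 6: PC=4 idx=1 pred=T actual=T -> ctr[1]=3
Ev 7: PC=4 idx=1 pred=T actual=T -> ctr[1]=3
Ev 8: PC=4 idx=1 pred=T actual=T -> ctr[1]=3
Ev 9: PC=4 idx=1 pred=T actual=T -> ctr[1]=3
Ev 10: PC=4 idx=1 pred=T actual=N -> ctr[1]=2
Ev 11: PC=4 idx=1 pred=T actual=N -> ctr[1]=1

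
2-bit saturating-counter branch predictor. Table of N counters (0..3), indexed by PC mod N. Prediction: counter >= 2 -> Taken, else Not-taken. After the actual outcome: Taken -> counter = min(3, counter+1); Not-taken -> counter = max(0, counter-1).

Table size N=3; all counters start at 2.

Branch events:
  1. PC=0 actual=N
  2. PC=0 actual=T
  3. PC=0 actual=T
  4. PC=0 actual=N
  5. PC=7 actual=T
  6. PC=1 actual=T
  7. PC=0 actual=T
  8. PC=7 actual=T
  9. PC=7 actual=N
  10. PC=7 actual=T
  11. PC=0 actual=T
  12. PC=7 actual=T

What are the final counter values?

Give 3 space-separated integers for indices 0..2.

Answer: 3 3 2

Derivation:
Ev 1: PC=0 idx=0 pred=T actual=N -> ctr[0]=1
Ev 2: PC=0 idx=0 pred=N actual=T -> ctr[0]=2
Ev 3: PC=0 idx=0 pred=T actual=T -> ctr[0]=3
Ev 4: PC=0 idx=0 pred=T actual=N -> ctr[0]=2
Ev 5: PC=7 idx=1 pred=T actual=T -> ctr[1]=3
Ev 6: PC=1 idx=1 pred=T actual=T -> ctr[1]=3
Ev 7: PC=0 idx=0 pred=T actual=T -> ctr[0]=3
Ev 8: PC=7 idx=1 pred=T actual=T -> ctr[1]=3
Ev 9: PC=7 idx=1 pred=T actual=N -> ctr[1]=2
Ev 10: PC=7 idx=1 pred=T actual=T -> ctr[1]=3
Ev 11: PC=0 idx=0 pred=T actual=T -> ctr[0]=3
Ev 12: PC=7 idx=1 pred=T actual=T -> ctr[1]=3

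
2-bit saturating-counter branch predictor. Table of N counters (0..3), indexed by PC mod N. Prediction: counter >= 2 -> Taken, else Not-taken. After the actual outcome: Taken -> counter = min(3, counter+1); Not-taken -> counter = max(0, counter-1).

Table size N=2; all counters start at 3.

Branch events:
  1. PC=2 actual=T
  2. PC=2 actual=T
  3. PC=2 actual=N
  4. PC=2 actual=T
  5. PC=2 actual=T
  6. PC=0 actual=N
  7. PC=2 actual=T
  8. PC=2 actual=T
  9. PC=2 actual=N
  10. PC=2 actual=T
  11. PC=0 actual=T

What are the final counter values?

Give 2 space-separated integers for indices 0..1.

Answer: 3 3

Derivation:
Ev 1: PC=2 idx=0 pred=T actual=T -> ctr[0]=3
Ev 2: PC=2 idx=0 pred=T actual=T -> ctr[0]=3
Ev 3: PC=2 idx=0 pred=T actual=N -> ctr[0]=2
Ev 4: PC=2 idx=0 pred=T actual=T -> ctr[0]=3
Ev 5: PC=2 idx=0 pred=T actual=T -> ctr[0]=3
Ev 6: PC=0 idx=0 pred=T actual=N -> ctr[0]=2
Ev 7: PC=2 idx=0 pred=T actual=T -> ctr[0]=3
Ev 8: PC=2 idx=0 pred=T actual=T -> ctr[0]=3
Ev 9: PC=2 idx=0 pred=T actual=N -> ctr[0]=2
Ev 10: PC=2 idx=0 pred=T actual=T -> ctr[0]=3
Ev 11: PC=0 idx=0 pred=T actual=T -> ctr[0]=3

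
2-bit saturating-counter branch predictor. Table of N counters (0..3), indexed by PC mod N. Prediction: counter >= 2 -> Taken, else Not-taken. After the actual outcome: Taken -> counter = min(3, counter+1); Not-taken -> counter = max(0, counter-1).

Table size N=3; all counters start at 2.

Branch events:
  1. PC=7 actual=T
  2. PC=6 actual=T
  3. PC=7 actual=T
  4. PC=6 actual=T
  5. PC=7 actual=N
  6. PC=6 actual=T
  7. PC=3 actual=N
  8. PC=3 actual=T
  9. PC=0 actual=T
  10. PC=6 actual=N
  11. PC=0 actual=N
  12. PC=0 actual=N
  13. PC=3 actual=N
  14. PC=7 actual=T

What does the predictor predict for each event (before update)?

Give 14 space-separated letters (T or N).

Answer: T T T T T T T T T T T N N T

Derivation:
Ev 1: PC=7 idx=1 pred=T actual=T -> ctr[1]=3
Ev 2: PC=6 idx=0 pred=T actual=T -> ctr[0]=3
Ev 3: PC=7 idx=1 pred=T actual=T -> ctr[1]=3
Ev 4: PC=6 idx=0 pred=T actual=T -> ctr[0]=3
Ev 5: PC=7 idx=1 pred=T actual=N -> ctr[1]=2
Ev 6: PC=6 idx=0 pred=T actual=T -> ctr[0]=3
Ev 7: PC=3 idx=0 pred=T actual=N -> ctr[0]=2
Ev 8: PC=3 idx=0 pred=T actual=T -> ctr[0]=3
Ev 9: PC=0 idx=0 pred=T actual=T -> ctr[0]=3
Ev 10: PC=6 idx=0 pred=T actual=N -> ctr[0]=2
Ev 11: PC=0 idx=0 pred=T actual=N -> ctr[0]=1
Ev 12: PC=0 idx=0 pred=N actual=N -> ctr[0]=0
Ev 13: PC=3 idx=0 pred=N actual=N -> ctr[0]=0
Ev 14: PC=7 idx=1 pred=T actual=T -> ctr[1]=3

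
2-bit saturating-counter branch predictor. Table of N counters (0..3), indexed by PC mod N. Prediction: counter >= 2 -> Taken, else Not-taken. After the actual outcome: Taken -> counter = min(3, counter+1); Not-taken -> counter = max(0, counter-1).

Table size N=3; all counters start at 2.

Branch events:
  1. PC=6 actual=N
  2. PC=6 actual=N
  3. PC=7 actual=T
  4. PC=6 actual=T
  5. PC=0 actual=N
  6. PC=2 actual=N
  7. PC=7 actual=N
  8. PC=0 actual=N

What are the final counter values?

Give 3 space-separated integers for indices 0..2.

Ev 1: PC=6 idx=0 pred=T actual=N -> ctr[0]=1
Ev 2: PC=6 idx=0 pred=N actual=N -> ctr[0]=0
Ev 3: PC=7 idx=1 pred=T actual=T -> ctr[1]=3
Ev 4: PC=6 idx=0 pred=N actual=T -> ctr[0]=1
Ev 5: PC=0 idx=0 pred=N actual=N -> ctr[0]=0
Ev 6: PC=2 idx=2 pred=T actual=N -> ctr[2]=1
Ev 7: PC=7 idx=1 pred=T actual=N -> ctr[1]=2
Ev 8: PC=0 idx=0 pred=N actual=N -> ctr[0]=0

Answer: 0 2 1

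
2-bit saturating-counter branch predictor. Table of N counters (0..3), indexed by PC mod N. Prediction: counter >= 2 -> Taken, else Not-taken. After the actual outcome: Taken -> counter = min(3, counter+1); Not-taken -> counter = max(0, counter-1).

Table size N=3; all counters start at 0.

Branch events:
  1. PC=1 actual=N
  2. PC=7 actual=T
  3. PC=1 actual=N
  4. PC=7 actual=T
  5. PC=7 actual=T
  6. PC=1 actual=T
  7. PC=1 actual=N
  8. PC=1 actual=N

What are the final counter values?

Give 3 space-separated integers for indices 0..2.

Answer: 0 1 0

Derivation:
Ev 1: PC=1 idx=1 pred=N actual=N -> ctr[1]=0
Ev 2: PC=7 idx=1 pred=N actual=T -> ctr[1]=1
Ev 3: PC=1 idx=1 pred=N actual=N -> ctr[1]=0
Ev 4: PC=7 idx=1 pred=N actual=T -> ctr[1]=1
Ev 5: PC=7 idx=1 pred=N actual=T -> ctr[1]=2
Ev 6: PC=1 idx=1 pred=T actual=T -> ctr[1]=3
Ev 7: PC=1 idx=1 pred=T actual=N -> ctr[1]=2
Ev 8: PC=1 idx=1 pred=T actual=N -> ctr[1]=1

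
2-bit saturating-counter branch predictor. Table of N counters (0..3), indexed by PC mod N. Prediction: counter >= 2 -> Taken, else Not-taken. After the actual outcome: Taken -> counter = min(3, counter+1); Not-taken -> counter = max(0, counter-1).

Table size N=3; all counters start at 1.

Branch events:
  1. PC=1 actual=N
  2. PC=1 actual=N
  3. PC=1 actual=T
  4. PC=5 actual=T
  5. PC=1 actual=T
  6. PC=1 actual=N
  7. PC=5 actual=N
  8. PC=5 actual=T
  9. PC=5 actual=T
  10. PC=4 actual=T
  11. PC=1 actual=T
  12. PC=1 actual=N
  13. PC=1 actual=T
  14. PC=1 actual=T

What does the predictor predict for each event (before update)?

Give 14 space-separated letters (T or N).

Answer: N N N N N T T N T N T T T T

Derivation:
Ev 1: PC=1 idx=1 pred=N actual=N -> ctr[1]=0
Ev 2: PC=1 idx=1 pred=N actual=N -> ctr[1]=0
Ev 3: PC=1 idx=1 pred=N actual=T -> ctr[1]=1
Ev 4: PC=5 idx=2 pred=N actual=T -> ctr[2]=2
Ev 5: PC=1 idx=1 pred=N actual=T -> ctr[1]=2
Ev 6: PC=1 idx=1 pred=T actual=N -> ctr[1]=1
Ev 7: PC=5 idx=2 pred=T actual=N -> ctr[2]=1
Ev 8: PC=5 idx=2 pred=N actual=T -> ctr[2]=2
Ev 9: PC=5 idx=2 pred=T actual=T -> ctr[2]=3
Ev 10: PC=4 idx=1 pred=N actual=T -> ctr[1]=2
Ev 11: PC=1 idx=1 pred=T actual=T -> ctr[1]=3
Ev 12: PC=1 idx=1 pred=T actual=N -> ctr[1]=2
Ev 13: PC=1 idx=1 pred=T actual=T -> ctr[1]=3
Ev 14: PC=1 idx=1 pred=T actual=T -> ctr[1]=3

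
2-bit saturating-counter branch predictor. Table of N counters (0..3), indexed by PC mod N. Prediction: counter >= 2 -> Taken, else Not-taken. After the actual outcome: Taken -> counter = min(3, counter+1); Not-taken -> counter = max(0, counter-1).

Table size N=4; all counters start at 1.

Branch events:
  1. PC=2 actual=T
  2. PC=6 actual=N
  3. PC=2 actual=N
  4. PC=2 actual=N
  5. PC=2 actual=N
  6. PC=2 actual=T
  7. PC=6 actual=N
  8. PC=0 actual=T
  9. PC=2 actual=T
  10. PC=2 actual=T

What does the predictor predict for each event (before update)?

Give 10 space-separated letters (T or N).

Answer: N T N N N N N N N N

Derivation:
Ev 1: PC=2 idx=2 pred=N actual=T -> ctr[2]=2
Ev 2: PC=6 idx=2 pred=T actual=N -> ctr[2]=1
Ev 3: PC=2 idx=2 pred=N actual=N -> ctr[2]=0
Ev 4: PC=2 idx=2 pred=N actual=N -> ctr[2]=0
Ev 5: PC=2 idx=2 pred=N actual=N -> ctr[2]=0
Ev 6: PC=2 idx=2 pred=N actual=T -> ctr[2]=1
Ev 7: PC=6 idx=2 pred=N actual=N -> ctr[2]=0
Ev 8: PC=0 idx=0 pred=N actual=T -> ctr[0]=2
Ev 9: PC=2 idx=2 pred=N actual=T -> ctr[2]=1
Ev 10: PC=2 idx=2 pred=N actual=T -> ctr[2]=2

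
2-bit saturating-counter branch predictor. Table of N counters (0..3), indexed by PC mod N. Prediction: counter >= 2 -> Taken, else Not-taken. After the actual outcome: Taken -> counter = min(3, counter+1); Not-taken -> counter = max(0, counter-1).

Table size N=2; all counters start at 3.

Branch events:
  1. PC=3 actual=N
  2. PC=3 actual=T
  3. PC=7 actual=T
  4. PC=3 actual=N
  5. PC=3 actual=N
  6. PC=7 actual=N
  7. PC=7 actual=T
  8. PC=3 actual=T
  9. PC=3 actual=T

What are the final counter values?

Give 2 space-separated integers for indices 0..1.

Ev 1: PC=3 idx=1 pred=T actual=N -> ctr[1]=2
Ev 2: PC=3 idx=1 pred=T actual=T -> ctr[1]=3
Ev 3: PC=7 idx=1 pred=T actual=T -> ctr[1]=3
Ev 4: PC=3 idx=1 pred=T actual=N -> ctr[1]=2
Ev 5: PC=3 idx=1 pred=T actual=N -> ctr[1]=1
Ev 6: PC=7 idx=1 pred=N actual=N -> ctr[1]=0
Ev 7: PC=7 idx=1 pred=N actual=T -> ctr[1]=1
Ev 8: PC=3 idx=1 pred=N actual=T -> ctr[1]=2
Ev 9: PC=3 idx=1 pred=T actual=T -> ctr[1]=3

Answer: 3 3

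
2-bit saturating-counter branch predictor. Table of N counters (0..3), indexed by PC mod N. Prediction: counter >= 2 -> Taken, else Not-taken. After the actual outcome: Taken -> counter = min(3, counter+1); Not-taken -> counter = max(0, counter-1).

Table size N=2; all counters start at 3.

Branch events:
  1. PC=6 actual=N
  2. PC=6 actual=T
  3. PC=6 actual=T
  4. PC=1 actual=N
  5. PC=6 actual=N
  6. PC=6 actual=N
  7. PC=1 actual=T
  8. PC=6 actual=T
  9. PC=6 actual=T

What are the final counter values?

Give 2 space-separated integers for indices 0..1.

Answer: 3 3

Derivation:
Ev 1: PC=6 idx=0 pred=T actual=N -> ctr[0]=2
Ev 2: PC=6 idx=0 pred=T actual=T -> ctr[0]=3
Ev 3: PC=6 idx=0 pred=T actual=T -> ctr[0]=3
Ev 4: PC=1 idx=1 pred=T actual=N -> ctr[1]=2
Ev 5: PC=6 idx=0 pred=T actual=N -> ctr[0]=2
Ev 6: PC=6 idx=0 pred=T actual=N -> ctr[0]=1
Ev 7: PC=1 idx=1 pred=T actual=T -> ctr[1]=3
Ev 8: PC=6 idx=0 pred=N actual=T -> ctr[0]=2
Ev 9: PC=6 idx=0 pred=T actual=T -> ctr[0]=3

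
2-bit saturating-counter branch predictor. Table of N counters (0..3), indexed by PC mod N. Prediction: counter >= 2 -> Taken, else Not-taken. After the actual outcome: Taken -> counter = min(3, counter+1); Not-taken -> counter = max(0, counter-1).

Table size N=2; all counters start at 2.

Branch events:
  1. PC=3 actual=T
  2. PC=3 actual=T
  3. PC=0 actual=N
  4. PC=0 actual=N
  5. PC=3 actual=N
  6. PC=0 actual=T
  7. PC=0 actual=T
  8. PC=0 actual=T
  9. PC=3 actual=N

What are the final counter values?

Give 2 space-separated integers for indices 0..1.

Answer: 3 1

Derivation:
Ev 1: PC=3 idx=1 pred=T actual=T -> ctr[1]=3
Ev 2: PC=3 idx=1 pred=T actual=T -> ctr[1]=3
Ev 3: PC=0 idx=0 pred=T actual=N -> ctr[0]=1
Ev 4: PC=0 idx=0 pred=N actual=N -> ctr[0]=0
Ev 5: PC=3 idx=1 pred=T actual=N -> ctr[1]=2
Ev 6: PC=0 idx=0 pred=N actual=T -> ctr[0]=1
Ev 7: PC=0 idx=0 pred=N actual=T -> ctr[0]=2
Ev 8: PC=0 idx=0 pred=T actual=T -> ctr[0]=3
Ev 9: PC=3 idx=1 pred=T actual=N -> ctr[1]=1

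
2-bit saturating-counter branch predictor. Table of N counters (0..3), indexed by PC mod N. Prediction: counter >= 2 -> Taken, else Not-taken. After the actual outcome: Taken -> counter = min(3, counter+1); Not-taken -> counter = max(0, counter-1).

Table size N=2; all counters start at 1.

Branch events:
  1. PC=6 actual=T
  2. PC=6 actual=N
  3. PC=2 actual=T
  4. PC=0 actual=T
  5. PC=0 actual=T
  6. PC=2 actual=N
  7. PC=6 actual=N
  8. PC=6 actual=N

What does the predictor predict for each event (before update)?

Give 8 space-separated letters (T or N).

Answer: N T N T T T T N

Derivation:
Ev 1: PC=6 idx=0 pred=N actual=T -> ctr[0]=2
Ev 2: PC=6 idx=0 pred=T actual=N -> ctr[0]=1
Ev 3: PC=2 idx=0 pred=N actual=T -> ctr[0]=2
Ev 4: PC=0 idx=0 pred=T actual=T -> ctr[0]=3
Ev 5: PC=0 idx=0 pred=T actual=T -> ctr[0]=3
Ev 6: PC=2 idx=0 pred=T actual=N -> ctr[0]=2
Ev 7: PC=6 idx=0 pred=T actual=N -> ctr[0]=1
Ev 8: PC=6 idx=0 pred=N actual=N -> ctr[0]=0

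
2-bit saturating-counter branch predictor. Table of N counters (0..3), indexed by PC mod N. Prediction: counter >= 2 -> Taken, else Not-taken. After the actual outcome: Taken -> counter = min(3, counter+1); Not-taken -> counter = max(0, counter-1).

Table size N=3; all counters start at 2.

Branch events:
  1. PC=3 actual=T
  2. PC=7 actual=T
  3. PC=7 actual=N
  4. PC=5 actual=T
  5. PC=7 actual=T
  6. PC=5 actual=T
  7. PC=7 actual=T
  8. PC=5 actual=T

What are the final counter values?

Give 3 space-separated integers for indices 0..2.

Ev 1: PC=3 idx=0 pred=T actual=T -> ctr[0]=3
Ev 2: PC=7 idx=1 pred=T actual=T -> ctr[1]=3
Ev 3: PC=7 idx=1 pred=T actual=N -> ctr[1]=2
Ev 4: PC=5 idx=2 pred=T actual=T -> ctr[2]=3
Ev 5: PC=7 idx=1 pred=T actual=T -> ctr[1]=3
Ev 6: PC=5 idx=2 pred=T actual=T -> ctr[2]=3
Ev 7: PC=7 idx=1 pred=T actual=T -> ctr[1]=3
Ev 8: PC=5 idx=2 pred=T actual=T -> ctr[2]=3

Answer: 3 3 3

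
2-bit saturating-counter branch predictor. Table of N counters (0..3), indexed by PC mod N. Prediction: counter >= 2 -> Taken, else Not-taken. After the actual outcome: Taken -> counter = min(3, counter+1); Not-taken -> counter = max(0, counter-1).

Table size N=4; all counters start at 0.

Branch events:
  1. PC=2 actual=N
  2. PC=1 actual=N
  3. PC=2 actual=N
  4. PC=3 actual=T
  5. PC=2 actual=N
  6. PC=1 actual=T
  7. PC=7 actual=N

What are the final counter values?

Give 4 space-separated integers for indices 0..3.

Answer: 0 1 0 0

Derivation:
Ev 1: PC=2 idx=2 pred=N actual=N -> ctr[2]=0
Ev 2: PC=1 idx=1 pred=N actual=N -> ctr[1]=0
Ev 3: PC=2 idx=2 pred=N actual=N -> ctr[2]=0
Ev 4: PC=3 idx=3 pred=N actual=T -> ctr[3]=1
Ev 5: PC=2 idx=2 pred=N actual=N -> ctr[2]=0
Ev 6: PC=1 idx=1 pred=N actual=T -> ctr[1]=1
Ev 7: PC=7 idx=3 pred=N actual=N -> ctr[3]=0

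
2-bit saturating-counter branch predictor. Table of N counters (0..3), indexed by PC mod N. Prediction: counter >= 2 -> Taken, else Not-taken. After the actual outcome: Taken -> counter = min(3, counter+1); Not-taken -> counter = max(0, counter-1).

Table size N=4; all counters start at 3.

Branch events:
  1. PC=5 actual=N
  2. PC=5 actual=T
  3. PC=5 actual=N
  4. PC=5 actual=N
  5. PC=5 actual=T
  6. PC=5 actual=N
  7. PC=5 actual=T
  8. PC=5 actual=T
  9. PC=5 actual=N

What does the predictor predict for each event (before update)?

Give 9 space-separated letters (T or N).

Answer: T T T T N T N T T

Derivation:
Ev 1: PC=5 idx=1 pred=T actual=N -> ctr[1]=2
Ev 2: PC=5 idx=1 pred=T actual=T -> ctr[1]=3
Ev 3: PC=5 idx=1 pred=T actual=N -> ctr[1]=2
Ev 4: PC=5 idx=1 pred=T actual=N -> ctr[1]=1
Ev 5: PC=5 idx=1 pred=N actual=T -> ctr[1]=2
Ev 6: PC=5 idx=1 pred=T actual=N -> ctr[1]=1
Ev 7: PC=5 idx=1 pred=N actual=T -> ctr[1]=2
Ev 8: PC=5 idx=1 pred=T actual=T -> ctr[1]=3
Ev 9: PC=5 idx=1 pred=T actual=N -> ctr[1]=2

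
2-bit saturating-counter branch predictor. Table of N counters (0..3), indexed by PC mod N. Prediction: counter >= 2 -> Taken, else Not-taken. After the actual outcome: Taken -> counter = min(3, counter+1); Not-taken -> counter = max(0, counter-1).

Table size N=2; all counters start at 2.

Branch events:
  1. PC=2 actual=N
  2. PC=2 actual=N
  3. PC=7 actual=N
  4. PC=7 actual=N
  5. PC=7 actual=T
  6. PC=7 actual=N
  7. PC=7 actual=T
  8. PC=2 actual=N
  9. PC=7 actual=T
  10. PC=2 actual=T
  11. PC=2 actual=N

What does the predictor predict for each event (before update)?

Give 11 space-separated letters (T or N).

Answer: T N T N N N N N N N N

Derivation:
Ev 1: PC=2 idx=0 pred=T actual=N -> ctr[0]=1
Ev 2: PC=2 idx=0 pred=N actual=N -> ctr[0]=0
Ev 3: PC=7 idx=1 pred=T actual=N -> ctr[1]=1
Ev 4: PC=7 idx=1 pred=N actual=N -> ctr[1]=0
Ev 5: PC=7 idx=1 pred=N actual=T -> ctr[1]=1
Ev 6: PC=7 idx=1 pred=N actual=N -> ctr[1]=0
Ev 7: PC=7 idx=1 pred=N actual=T -> ctr[1]=1
Ev 8: PC=2 idx=0 pred=N actual=N -> ctr[0]=0
Ev 9: PC=7 idx=1 pred=N actual=T -> ctr[1]=2
Ev 10: PC=2 idx=0 pred=N actual=T -> ctr[0]=1
Ev 11: PC=2 idx=0 pred=N actual=N -> ctr[0]=0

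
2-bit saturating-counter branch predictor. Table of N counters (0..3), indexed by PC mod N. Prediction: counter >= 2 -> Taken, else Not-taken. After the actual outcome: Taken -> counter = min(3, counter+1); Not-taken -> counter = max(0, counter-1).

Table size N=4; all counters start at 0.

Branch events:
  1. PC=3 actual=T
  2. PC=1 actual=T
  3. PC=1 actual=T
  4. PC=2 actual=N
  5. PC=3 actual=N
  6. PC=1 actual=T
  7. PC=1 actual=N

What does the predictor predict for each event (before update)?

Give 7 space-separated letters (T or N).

Ev 1: PC=3 idx=3 pred=N actual=T -> ctr[3]=1
Ev 2: PC=1 idx=1 pred=N actual=T -> ctr[1]=1
Ev 3: PC=1 idx=1 pred=N actual=T -> ctr[1]=2
Ev 4: PC=2 idx=2 pred=N actual=N -> ctr[2]=0
Ev 5: PC=3 idx=3 pred=N actual=N -> ctr[3]=0
Ev 6: PC=1 idx=1 pred=T actual=T -> ctr[1]=3
Ev 7: PC=1 idx=1 pred=T actual=N -> ctr[1]=2

Answer: N N N N N T T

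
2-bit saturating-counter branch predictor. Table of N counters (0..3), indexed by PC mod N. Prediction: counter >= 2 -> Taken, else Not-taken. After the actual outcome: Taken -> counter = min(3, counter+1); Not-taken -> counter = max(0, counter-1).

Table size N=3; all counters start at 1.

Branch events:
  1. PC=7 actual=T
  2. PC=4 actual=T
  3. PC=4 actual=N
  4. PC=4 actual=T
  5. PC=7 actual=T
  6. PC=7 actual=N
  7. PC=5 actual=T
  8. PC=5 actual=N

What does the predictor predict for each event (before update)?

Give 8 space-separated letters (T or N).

Answer: N T T T T T N T

Derivation:
Ev 1: PC=7 idx=1 pred=N actual=T -> ctr[1]=2
Ev 2: PC=4 idx=1 pred=T actual=T -> ctr[1]=3
Ev 3: PC=4 idx=1 pred=T actual=N -> ctr[1]=2
Ev 4: PC=4 idx=1 pred=T actual=T -> ctr[1]=3
Ev 5: PC=7 idx=1 pred=T actual=T -> ctr[1]=3
Ev 6: PC=7 idx=1 pred=T actual=N -> ctr[1]=2
Ev 7: PC=5 idx=2 pred=N actual=T -> ctr[2]=2
Ev 8: PC=5 idx=2 pred=T actual=N -> ctr[2]=1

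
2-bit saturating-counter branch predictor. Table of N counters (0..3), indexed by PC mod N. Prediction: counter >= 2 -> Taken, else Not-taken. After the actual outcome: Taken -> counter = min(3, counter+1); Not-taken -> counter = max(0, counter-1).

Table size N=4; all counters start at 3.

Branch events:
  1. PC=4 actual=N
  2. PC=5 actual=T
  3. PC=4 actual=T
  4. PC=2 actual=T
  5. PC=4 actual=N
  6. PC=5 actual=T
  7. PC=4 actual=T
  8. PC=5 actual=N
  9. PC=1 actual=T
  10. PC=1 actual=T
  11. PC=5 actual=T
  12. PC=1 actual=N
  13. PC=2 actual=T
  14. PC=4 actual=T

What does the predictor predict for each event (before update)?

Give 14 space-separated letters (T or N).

Ev 1: PC=4 idx=0 pred=T actual=N -> ctr[0]=2
Ev 2: PC=5 idx=1 pred=T actual=T -> ctr[1]=3
Ev 3: PC=4 idx=0 pred=T actual=T -> ctr[0]=3
Ev 4: PC=2 idx=2 pred=T actual=T -> ctr[2]=3
Ev 5: PC=4 idx=0 pred=T actual=N -> ctr[0]=2
Ev 6: PC=5 idx=1 pred=T actual=T -> ctr[1]=3
Ev 7: PC=4 idx=0 pred=T actual=T -> ctr[0]=3
Ev 8: PC=5 idx=1 pred=T actual=N -> ctr[1]=2
Ev 9: PC=1 idx=1 pred=T actual=T -> ctr[1]=3
Ev 10: PC=1 idx=1 pred=T actual=T -> ctr[1]=3
Ev 11: PC=5 idx=1 pred=T actual=T -> ctr[1]=3
Ev 12: PC=1 idx=1 pred=T actual=N -> ctr[1]=2
Ev 13: PC=2 idx=2 pred=T actual=T -> ctr[2]=3
Ev 14: PC=4 idx=0 pred=T actual=T -> ctr[0]=3

Answer: T T T T T T T T T T T T T T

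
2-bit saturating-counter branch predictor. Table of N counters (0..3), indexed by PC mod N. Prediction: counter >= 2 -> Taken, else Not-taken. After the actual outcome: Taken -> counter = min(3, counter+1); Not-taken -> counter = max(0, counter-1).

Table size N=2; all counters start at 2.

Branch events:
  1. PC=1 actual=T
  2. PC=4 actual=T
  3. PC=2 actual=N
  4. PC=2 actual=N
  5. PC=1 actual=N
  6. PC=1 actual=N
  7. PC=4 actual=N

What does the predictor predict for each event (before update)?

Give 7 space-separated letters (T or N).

Answer: T T T T T T N

Derivation:
Ev 1: PC=1 idx=1 pred=T actual=T -> ctr[1]=3
Ev 2: PC=4 idx=0 pred=T actual=T -> ctr[0]=3
Ev 3: PC=2 idx=0 pred=T actual=N -> ctr[0]=2
Ev 4: PC=2 idx=0 pred=T actual=N -> ctr[0]=1
Ev 5: PC=1 idx=1 pred=T actual=N -> ctr[1]=2
Ev 6: PC=1 idx=1 pred=T actual=N -> ctr[1]=1
Ev 7: PC=4 idx=0 pred=N actual=N -> ctr[0]=0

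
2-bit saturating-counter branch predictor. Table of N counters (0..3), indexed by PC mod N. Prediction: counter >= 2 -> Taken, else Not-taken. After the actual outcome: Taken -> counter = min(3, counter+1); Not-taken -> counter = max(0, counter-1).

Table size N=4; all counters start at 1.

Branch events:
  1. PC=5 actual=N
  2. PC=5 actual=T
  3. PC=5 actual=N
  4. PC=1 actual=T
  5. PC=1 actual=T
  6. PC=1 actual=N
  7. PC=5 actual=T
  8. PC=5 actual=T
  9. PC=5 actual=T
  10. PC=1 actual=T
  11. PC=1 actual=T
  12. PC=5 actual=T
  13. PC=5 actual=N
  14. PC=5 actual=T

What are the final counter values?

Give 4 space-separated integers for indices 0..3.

Answer: 1 3 1 1

Derivation:
Ev 1: PC=5 idx=1 pred=N actual=N -> ctr[1]=0
Ev 2: PC=5 idx=1 pred=N actual=T -> ctr[1]=1
Ev 3: PC=5 idx=1 pred=N actual=N -> ctr[1]=0
Ev 4: PC=1 idx=1 pred=N actual=T -> ctr[1]=1
Ev 5: PC=1 idx=1 pred=N actual=T -> ctr[1]=2
Ev 6: PC=1 idx=1 pred=T actual=N -> ctr[1]=1
Ev 7: PC=5 idx=1 pred=N actual=T -> ctr[1]=2
Ev 8: PC=5 idx=1 pred=T actual=T -> ctr[1]=3
Ev 9: PC=5 idx=1 pred=T actual=T -> ctr[1]=3
Ev 10: PC=1 idx=1 pred=T actual=T -> ctr[1]=3
Ev 11: PC=1 idx=1 pred=T actual=T -> ctr[1]=3
Ev 12: PC=5 idx=1 pred=T actual=T -> ctr[1]=3
Ev 13: PC=5 idx=1 pred=T actual=N -> ctr[1]=2
Ev 14: PC=5 idx=1 pred=T actual=T -> ctr[1]=3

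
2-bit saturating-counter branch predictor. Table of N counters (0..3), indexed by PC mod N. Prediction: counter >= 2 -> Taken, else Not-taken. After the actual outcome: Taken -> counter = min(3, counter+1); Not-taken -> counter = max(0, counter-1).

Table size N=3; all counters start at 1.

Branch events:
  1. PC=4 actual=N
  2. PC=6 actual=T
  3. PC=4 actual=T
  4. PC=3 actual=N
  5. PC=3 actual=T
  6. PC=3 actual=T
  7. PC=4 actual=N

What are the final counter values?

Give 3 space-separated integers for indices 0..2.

Answer: 3 0 1

Derivation:
Ev 1: PC=4 idx=1 pred=N actual=N -> ctr[1]=0
Ev 2: PC=6 idx=0 pred=N actual=T -> ctr[0]=2
Ev 3: PC=4 idx=1 pred=N actual=T -> ctr[1]=1
Ev 4: PC=3 idx=0 pred=T actual=N -> ctr[0]=1
Ev 5: PC=3 idx=0 pred=N actual=T -> ctr[0]=2
Ev 6: PC=3 idx=0 pred=T actual=T -> ctr[0]=3
Ev 7: PC=4 idx=1 pred=N actual=N -> ctr[1]=0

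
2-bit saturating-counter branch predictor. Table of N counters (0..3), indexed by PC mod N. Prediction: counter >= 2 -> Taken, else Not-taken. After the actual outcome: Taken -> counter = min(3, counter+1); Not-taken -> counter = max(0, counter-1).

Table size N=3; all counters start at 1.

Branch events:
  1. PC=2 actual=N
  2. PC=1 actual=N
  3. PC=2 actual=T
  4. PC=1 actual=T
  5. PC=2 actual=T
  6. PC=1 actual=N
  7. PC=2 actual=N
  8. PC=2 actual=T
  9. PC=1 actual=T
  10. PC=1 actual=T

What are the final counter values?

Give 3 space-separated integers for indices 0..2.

Answer: 1 2 2

Derivation:
Ev 1: PC=2 idx=2 pred=N actual=N -> ctr[2]=0
Ev 2: PC=1 idx=1 pred=N actual=N -> ctr[1]=0
Ev 3: PC=2 idx=2 pred=N actual=T -> ctr[2]=1
Ev 4: PC=1 idx=1 pred=N actual=T -> ctr[1]=1
Ev 5: PC=2 idx=2 pred=N actual=T -> ctr[2]=2
Ev 6: PC=1 idx=1 pred=N actual=N -> ctr[1]=0
Ev 7: PC=2 idx=2 pred=T actual=N -> ctr[2]=1
Ev 8: PC=2 idx=2 pred=N actual=T -> ctr[2]=2
Ev 9: PC=1 idx=1 pred=N actual=T -> ctr[1]=1
Ev 10: PC=1 idx=1 pred=N actual=T -> ctr[1]=2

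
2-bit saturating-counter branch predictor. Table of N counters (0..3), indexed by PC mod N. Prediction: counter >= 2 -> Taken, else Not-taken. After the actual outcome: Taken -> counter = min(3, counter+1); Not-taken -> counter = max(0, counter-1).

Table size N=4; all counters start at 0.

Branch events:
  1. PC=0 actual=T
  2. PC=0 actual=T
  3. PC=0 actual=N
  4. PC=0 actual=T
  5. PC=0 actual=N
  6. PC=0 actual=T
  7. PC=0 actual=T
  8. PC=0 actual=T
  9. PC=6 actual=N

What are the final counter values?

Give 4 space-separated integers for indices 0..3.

Ev 1: PC=0 idx=0 pred=N actual=T -> ctr[0]=1
Ev 2: PC=0 idx=0 pred=N actual=T -> ctr[0]=2
Ev 3: PC=0 idx=0 pred=T actual=N -> ctr[0]=1
Ev 4: PC=0 idx=0 pred=N actual=T -> ctr[0]=2
Ev 5: PC=0 idx=0 pred=T actual=N -> ctr[0]=1
Ev 6: PC=0 idx=0 pred=N actual=T -> ctr[0]=2
Ev 7: PC=0 idx=0 pred=T actual=T -> ctr[0]=3
Ev 8: PC=0 idx=0 pred=T actual=T -> ctr[0]=3
Ev 9: PC=6 idx=2 pred=N actual=N -> ctr[2]=0

Answer: 3 0 0 0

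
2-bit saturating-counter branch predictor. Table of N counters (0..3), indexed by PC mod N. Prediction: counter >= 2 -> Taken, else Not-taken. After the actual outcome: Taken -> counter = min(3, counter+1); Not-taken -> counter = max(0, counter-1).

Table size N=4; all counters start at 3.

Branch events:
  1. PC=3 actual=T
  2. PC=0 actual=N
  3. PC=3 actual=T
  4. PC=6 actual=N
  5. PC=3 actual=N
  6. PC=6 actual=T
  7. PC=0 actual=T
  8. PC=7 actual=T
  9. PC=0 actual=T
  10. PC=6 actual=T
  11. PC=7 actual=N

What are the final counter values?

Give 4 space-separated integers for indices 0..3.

Answer: 3 3 3 2

Derivation:
Ev 1: PC=3 idx=3 pred=T actual=T -> ctr[3]=3
Ev 2: PC=0 idx=0 pred=T actual=N -> ctr[0]=2
Ev 3: PC=3 idx=3 pred=T actual=T -> ctr[3]=3
Ev 4: PC=6 idx=2 pred=T actual=N -> ctr[2]=2
Ev 5: PC=3 idx=3 pred=T actual=N -> ctr[3]=2
Ev 6: PC=6 idx=2 pred=T actual=T -> ctr[2]=3
Ev 7: PC=0 idx=0 pred=T actual=T -> ctr[0]=3
Ev 8: PC=7 idx=3 pred=T actual=T -> ctr[3]=3
Ev 9: PC=0 idx=0 pred=T actual=T -> ctr[0]=3
Ev 10: PC=6 idx=2 pred=T actual=T -> ctr[2]=3
Ev 11: PC=7 idx=3 pred=T actual=N -> ctr[3]=2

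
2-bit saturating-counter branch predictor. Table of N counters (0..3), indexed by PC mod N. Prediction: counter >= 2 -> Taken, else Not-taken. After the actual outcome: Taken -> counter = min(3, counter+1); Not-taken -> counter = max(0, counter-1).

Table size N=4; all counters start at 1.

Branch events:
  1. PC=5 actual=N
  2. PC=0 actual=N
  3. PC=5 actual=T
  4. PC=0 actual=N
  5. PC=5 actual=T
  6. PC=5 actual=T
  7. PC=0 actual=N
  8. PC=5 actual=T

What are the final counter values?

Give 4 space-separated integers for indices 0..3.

Answer: 0 3 1 1

Derivation:
Ev 1: PC=5 idx=1 pred=N actual=N -> ctr[1]=0
Ev 2: PC=0 idx=0 pred=N actual=N -> ctr[0]=0
Ev 3: PC=5 idx=1 pred=N actual=T -> ctr[1]=1
Ev 4: PC=0 idx=0 pred=N actual=N -> ctr[0]=0
Ev 5: PC=5 idx=1 pred=N actual=T -> ctr[1]=2
Ev 6: PC=5 idx=1 pred=T actual=T -> ctr[1]=3
Ev 7: PC=0 idx=0 pred=N actual=N -> ctr[0]=0
Ev 8: PC=5 idx=1 pred=T actual=T -> ctr[1]=3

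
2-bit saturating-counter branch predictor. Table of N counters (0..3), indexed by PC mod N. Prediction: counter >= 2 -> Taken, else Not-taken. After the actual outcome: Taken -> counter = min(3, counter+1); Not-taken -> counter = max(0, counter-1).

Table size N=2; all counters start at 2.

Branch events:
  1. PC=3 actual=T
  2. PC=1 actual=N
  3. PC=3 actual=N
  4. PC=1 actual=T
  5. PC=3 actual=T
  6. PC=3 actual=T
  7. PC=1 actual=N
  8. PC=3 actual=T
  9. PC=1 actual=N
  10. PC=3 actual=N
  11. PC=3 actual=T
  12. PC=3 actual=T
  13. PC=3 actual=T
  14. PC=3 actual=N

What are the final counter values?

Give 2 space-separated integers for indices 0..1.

Ev 1: PC=3 idx=1 pred=T actual=T -> ctr[1]=3
Ev 2: PC=1 idx=1 pred=T actual=N -> ctr[1]=2
Ev 3: PC=3 idx=1 pred=T actual=N -> ctr[1]=1
Ev 4: PC=1 idx=1 pred=N actual=T -> ctr[1]=2
Ev 5: PC=3 idx=1 pred=T actual=T -> ctr[1]=3
Ev 6: PC=3 idx=1 pred=T actual=T -> ctr[1]=3
Ev 7: PC=1 idx=1 pred=T actual=N -> ctr[1]=2
Ev 8: PC=3 idx=1 pred=T actual=T -> ctr[1]=3
Ev 9: PC=1 idx=1 pred=T actual=N -> ctr[1]=2
Ev 10: PC=3 idx=1 pred=T actual=N -> ctr[1]=1
Ev 11: PC=3 idx=1 pred=N actual=T -> ctr[1]=2
Ev 12: PC=3 idx=1 pred=T actual=T -> ctr[1]=3
Ev 13: PC=3 idx=1 pred=T actual=T -> ctr[1]=3
Ev 14: PC=3 idx=1 pred=T actual=N -> ctr[1]=2

Answer: 2 2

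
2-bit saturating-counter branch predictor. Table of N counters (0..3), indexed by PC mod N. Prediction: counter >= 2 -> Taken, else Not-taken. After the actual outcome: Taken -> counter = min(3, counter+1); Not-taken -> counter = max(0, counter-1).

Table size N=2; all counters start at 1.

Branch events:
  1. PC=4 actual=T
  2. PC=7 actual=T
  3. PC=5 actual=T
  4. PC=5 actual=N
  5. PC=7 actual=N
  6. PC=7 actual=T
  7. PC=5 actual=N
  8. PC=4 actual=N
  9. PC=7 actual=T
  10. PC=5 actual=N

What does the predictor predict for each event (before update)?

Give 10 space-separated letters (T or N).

Answer: N N T T T N T T N T

Derivation:
Ev 1: PC=4 idx=0 pred=N actual=T -> ctr[0]=2
Ev 2: PC=7 idx=1 pred=N actual=T -> ctr[1]=2
Ev 3: PC=5 idx=1 pred=T actual=T -> ctr[1]=3
Ev 4: PC=5 idx=1 pred=T actual=N -> ctr[1]=2
Ev 5: PC=7 idx=1 pred=T actual=N -> ctr[1]=1
Ev 6: PC=7 idx=1 pred=N actual=T -> ctr[1]=2
Ev 7: PC=5 idx=1 pred=T actual=N -> ctr[1]=1
Ev 8: PC=4 idx=0 pred=T actual=N -> ctr[0]=1
Ev 9: PC=7 idx=1 pred=N actual=T -> ctr[1]=2
Ev 10: PC=5 idx=1 pred=T actual=N -> ctr[1]=1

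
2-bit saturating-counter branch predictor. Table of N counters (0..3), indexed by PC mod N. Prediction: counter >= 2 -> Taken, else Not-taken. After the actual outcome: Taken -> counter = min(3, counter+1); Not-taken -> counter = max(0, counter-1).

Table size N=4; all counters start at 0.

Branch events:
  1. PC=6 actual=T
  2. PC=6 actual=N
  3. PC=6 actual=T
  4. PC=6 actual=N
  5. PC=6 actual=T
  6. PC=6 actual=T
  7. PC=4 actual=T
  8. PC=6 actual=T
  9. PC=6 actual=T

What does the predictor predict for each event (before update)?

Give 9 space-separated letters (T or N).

Ev 1: PC=6 idx=2 pred=N actual=T -> ctr[2]=1
Ev 2: PC=6 idx=2 pred=N actual=N -> ctr[2]=0
Ev 3: PC=6 idx=2 pred=N actual=T -> ctr[2]=1
Ev 4: PC=6 idx=2 pred=N actual=N -> ctr[2]=0
Ev 5: PC=6 idx=2 pred=N actual=T -> ctr[2]=1
Ev 6: PC=6 idx=2 pred=N actual=T -> ctr[2]=2
Ev 7: PC=4 idx=0 pred=N actual=T -> ctr[0]=1
Ev 8: PC=6 idx=2 pred=T actual=T -> ctr[2]=3
Ev 9: PC=6 idx=2 pred=T actual=T -> ctr[2]=3

Answer: N N N N N N N T T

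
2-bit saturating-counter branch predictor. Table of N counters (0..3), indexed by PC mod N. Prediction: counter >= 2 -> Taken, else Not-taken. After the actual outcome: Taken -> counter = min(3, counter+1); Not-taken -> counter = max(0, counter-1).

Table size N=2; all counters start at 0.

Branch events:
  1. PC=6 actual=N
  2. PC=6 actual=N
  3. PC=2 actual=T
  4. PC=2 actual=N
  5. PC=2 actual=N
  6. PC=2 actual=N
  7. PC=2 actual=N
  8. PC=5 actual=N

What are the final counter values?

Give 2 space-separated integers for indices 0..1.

Answer: 0 0

Derivation:
Ev 1: PC=6 idx=0 pred=N actual=N -> ctr[0]=0
Ev 2: PC=6 idx=0 pred=N actual=N -> ctr[0]=0
Ev 3: PC=2 idx=0 pred=N actual=T -> ctr[0]=1
Ev 4: PC=2 idx=0 pred=N actual=N -> ctr[0]=0
Ev 5: PC=2 idx=0 pred=N actual=N -> ctr[0]=0
Ev 6: PC=2 idx=0 pred=N actual=N -> ctr[0]=0
Ev 7: PC=2 idx=0 pred=N actual=N -> ctr[0]=0
Ev 8: PC=5 idx=1 pred=N actual=N -> ctr[1]=0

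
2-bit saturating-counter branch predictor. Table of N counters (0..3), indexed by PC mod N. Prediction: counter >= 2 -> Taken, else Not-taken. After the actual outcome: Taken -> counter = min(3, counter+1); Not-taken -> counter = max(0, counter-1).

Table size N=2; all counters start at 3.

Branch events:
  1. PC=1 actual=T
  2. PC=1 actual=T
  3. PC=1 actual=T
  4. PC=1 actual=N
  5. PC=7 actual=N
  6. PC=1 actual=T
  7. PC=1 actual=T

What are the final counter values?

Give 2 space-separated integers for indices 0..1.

Answer: 3 3

Derivation:
Ev 1: PC=1 idx=1 pred=T actual=T -> ctr[1]=3
Ev 2: PC=1 idx=1 pred=T actual=T -> ctr[1]=3
Ev 3: PC=1 idx=1 pred=T actual=T -> ctr[1]=3
Ev 4: PC=1 idx=1 pred=T actual=N -> ctr[1]=2
Ev 5: PC=7 idx=1 pred=T actual=N -> ctr[1]=1
Ev 6: PC=1 idx=1 pred=N actual=T -> ctr[1]=2
Ev 7: PC=1 idx=1 pred=T actual=T -> ctr[1]=3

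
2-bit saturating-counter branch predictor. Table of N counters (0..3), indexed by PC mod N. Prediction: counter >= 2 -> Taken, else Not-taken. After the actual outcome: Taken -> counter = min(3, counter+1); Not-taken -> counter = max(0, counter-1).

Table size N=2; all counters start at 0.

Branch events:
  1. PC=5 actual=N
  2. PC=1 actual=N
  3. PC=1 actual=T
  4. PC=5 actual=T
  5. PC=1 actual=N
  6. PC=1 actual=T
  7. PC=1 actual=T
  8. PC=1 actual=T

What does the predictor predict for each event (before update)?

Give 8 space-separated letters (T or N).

Answer: N N N N T N T T

Derivation:
Ev 1: PC=5 idx=1 pred=N actual=N -> ctr[1]=0
Ev 2: PC=1 idx=1 pred=N actual=N -> ctr[1]=0
Ev 3: PC=1 idx=1 pred=N actual=T -> ctr[1]=1
Ev 4: PC=5 idx=1 pred=N actual=T -> ctr[1]=2
Ev 5: PC=1 idx=1 pred=T actual=N -> ctr[1]=1
Ev 6: PC=1 idx=1 pred=N actual=T -> ctr[1]=2
Ev 7: PC=1 idx=1 pred=T actual=T -> ctr[1]=3
Ev 8: PC=1 idx=1 pred=T actual=T -> ctr[1]=3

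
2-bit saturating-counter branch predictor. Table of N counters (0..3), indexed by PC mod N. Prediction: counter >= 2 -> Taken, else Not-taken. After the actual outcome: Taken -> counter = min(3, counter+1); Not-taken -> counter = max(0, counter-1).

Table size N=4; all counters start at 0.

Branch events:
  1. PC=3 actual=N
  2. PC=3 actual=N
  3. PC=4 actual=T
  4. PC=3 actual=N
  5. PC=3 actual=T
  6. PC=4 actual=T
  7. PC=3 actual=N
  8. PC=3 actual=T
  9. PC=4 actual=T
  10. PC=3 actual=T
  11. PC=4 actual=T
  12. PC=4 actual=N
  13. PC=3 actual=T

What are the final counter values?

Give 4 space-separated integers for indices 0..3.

Ev 1: PC=3 idx=3 pred=N actual=N -> ctr[3]=0
Ev 2: PC=3 idx=3 pred=N actual=N -> ctr[3]=0
Ev 3: PC=4 idx=0 pred=N actual=T -> ctr[0]=1
Ev 4: PC=3 idx=3 pred=N actual=N -> ctr[3]=0
Ev 5: PC=3 idx=3 pred=N actual=T -> ctr[3]=1
Ev 6: PC=4 idx=0 pred=N actual=T -> ctr[0]=2
Ev 7: PC=3 idx=3 pred=N actual=N -> ctr[3]=0
Ev 8: PC=3 idx=3 pred=N actual=T -> ctr[3]=1
Ev 9: PC=4 idx=0 pred=T actual=T -> ctr[0]=3
Ev 10: PC=3 idx=3 pred=N actual=T -> ctr[3]=2
Ev 11: PC=4 idx=0 pred=T actual=T -> ctr[0]=3
Ev 12: PC=4 idx=0 pred=T actual=N -> ctr[0]=2
Ev 13: PC=3 idx=3 pred=T actual=T -> ctr[3]=3

Answer: 2 0 0 3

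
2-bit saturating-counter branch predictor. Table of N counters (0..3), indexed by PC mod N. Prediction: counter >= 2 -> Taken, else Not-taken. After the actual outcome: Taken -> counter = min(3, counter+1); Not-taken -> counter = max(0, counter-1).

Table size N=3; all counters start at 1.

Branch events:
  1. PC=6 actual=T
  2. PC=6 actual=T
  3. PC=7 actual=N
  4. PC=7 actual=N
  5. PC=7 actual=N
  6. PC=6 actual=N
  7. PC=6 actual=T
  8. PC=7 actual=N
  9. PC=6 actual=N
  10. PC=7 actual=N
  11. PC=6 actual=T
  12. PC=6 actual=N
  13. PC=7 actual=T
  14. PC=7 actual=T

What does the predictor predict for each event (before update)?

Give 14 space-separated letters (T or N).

Ev 1: PC=6 idx=0 pred=N actual=T -> ctr[0]=2
Ev 2: PC=6 idx=0 pred=T actual=T -> ctr[0]=3
Ev 3: PC=7 idx=1 pred=N actual=N -> ctr[1]=0
Ev 4: PC=7 idx=1 pred=N actual=N -> ctr[1]=0
Ev 5: PC=7 idx=1 pred=N actual=N -> ctr[1]=0
Ev 6: PC=6 idx=0 pred=T actual=N -> ctr[0]=2
Ev 7: PC=6 idx=0 pred=T actual=T -> ctr[0]=3
Ev 8: PC=7 idx=1 pred=N actual=N -> ctr[1]=0
Ev 9: PC=6 idx=0 pred=T actual=N -> ctr[0]=2
Ev 10: PC=7 idx=1 pred=N actual=N -> ctr[1]=0
Ev 11: PC=6 idx=0 pred=T actual=T -> ctr[0]=3
Ev 12: PC=6 idx=0 pred=T actual=N -> ctr[0]=2
Ev 13: PC=7 idx=1 pred=N actual=T -> ctr[1]=1
Ev 14: PC=7 idx=1 pred=N actual=T -> ctr[1]=2

Answer: N T N N N T T N T N T T N N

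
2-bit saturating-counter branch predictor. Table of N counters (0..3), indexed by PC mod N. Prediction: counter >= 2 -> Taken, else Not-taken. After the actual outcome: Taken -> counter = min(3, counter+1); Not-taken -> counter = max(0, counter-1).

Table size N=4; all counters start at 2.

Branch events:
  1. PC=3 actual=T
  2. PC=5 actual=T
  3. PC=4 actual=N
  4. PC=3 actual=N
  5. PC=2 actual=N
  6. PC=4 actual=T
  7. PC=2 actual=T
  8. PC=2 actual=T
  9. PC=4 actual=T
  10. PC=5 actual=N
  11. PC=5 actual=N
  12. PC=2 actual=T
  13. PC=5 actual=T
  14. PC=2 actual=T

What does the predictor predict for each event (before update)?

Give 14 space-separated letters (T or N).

Answer: T T T T T N N T T T T T N T

Derivation:
Ev 1: PC=3 idx=3 pred=T actual=T -> ctr[3]=3
Ev 2: PC=5 idx=1 pred=T actual=T -> ctr[1]=3
Ev 3: PC=4 idx=0 pred=T actual=N -> ctr[0]=1
Ev 4: PC=3 idx=3 pred=T actual=N -> ctr[3]=2
Ev 5: PC=2 idx=2 pred=T actual=N -> ctr[2]=1
Ev 6: PC=4 idx=0 pred=N actual=T -> ctr[0]=2
Ev 7: PC=2 idx=2 pred=N actual=T -> ctr[2]=2
Ev 8: PC=2 idx=2 pred=T actual=T -> ctr[2]=3
Ev 9: PC=4 idx=0 pred=T actual=T -> ctr[0]=3
Ev 10: PC=5 idx=1 pred=T actual=N -> ctr[1]=2
Ev 11: PC=5 idx=1 pred=T actual=N -> ctr[1]=1
Ev 12: PC=2 idx=2 pred=T actual=T -> ctr[2]=3
Ev 13: PC=5 idx=1 pred=N actual=T -> ctr[1]=2
Ev 14: PC=2 idx=2 pred=T actual=T -> ctr[2]=3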